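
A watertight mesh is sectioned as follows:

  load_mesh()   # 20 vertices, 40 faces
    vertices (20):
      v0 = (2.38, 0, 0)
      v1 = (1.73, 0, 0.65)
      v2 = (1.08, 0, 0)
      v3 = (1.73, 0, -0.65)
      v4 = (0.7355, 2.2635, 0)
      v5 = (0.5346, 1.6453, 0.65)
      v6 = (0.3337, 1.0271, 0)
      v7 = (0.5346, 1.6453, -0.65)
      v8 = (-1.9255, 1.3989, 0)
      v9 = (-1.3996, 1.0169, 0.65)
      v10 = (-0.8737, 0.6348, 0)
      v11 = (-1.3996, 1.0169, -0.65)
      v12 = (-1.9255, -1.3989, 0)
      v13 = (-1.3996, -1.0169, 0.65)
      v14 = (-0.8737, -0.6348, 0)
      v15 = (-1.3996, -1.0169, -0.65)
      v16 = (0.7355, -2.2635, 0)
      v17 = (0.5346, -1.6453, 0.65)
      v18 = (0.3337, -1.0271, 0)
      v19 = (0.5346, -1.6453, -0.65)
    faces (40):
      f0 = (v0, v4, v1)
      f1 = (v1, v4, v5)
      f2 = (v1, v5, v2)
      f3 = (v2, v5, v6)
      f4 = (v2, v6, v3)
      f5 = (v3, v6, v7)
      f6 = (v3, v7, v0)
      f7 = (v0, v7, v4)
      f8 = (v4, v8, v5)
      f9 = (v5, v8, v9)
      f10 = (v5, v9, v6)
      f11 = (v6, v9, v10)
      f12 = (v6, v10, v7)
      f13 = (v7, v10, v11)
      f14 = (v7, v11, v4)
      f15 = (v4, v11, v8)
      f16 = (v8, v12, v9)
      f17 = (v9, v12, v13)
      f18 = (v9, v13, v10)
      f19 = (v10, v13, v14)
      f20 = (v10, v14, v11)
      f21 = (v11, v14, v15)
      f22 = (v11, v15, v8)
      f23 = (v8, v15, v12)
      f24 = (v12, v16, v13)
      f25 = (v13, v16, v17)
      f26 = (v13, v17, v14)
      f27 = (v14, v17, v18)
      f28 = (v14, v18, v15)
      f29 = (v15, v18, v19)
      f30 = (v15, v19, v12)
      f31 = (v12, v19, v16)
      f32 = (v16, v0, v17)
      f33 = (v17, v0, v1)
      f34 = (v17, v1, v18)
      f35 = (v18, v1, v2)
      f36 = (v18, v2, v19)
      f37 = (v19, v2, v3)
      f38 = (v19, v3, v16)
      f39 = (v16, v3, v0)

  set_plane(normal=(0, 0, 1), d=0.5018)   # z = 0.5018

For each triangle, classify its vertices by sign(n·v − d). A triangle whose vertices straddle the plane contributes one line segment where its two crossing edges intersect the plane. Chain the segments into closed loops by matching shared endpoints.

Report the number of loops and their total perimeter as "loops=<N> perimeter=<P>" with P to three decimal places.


loops=2 perimeter=20.337

Straddling triangles (20 of 40):
  (v0,v4,v1) [--+] → (1.50325, 0.516078, 0.5018)–(1.8782, 0, 0.5018)  len=0.6379
  (v1,v4,v5) [+-+] → (1.50325, 0.516078, 0.5018)–(0.580405, 1.78625, 0.5018)  len=1.5700
  (v1,v5,v2) [++-] → (0.658951, 1.27017, 0.5018)–(1.5818, 0, 0.5018)  len=1.5700
  (v2,v5,v6) [-+-] → (0.658951, 1.27017, 0.5018)–(0.488795, 1.50435, 0.5018)  len=0.2895
  (v4,v8,v5) [--+] → (-0.0263028, 1.58912, 0.5018)–(0.580405, 1.78625, 0.5018)  len=0.6379
  (v5,v8,v9) [+-+] → (-0.0263028, 1.58912, 0.5018)–(-1.51951, 1.104, 0.5018)  len=1.5700
  (v5,v9,v6) [++-] → (-1.00441, 1.01923, 0.5018)–(0.488795, 1.50435, 0.5018)  len=1.5700
  (v6,v9,v10) [-+-] → (-1.00441, 1.01923, 0.5018)–(-1.27969, 0.929781, 0.5018)  len=0.2895
  (v8,v12,v9) [--+] → (-1.51951, 0.466098, 0.5018)–(-1.51951, 1.104, 0.5018)  len=0.6379
  (v9,v12,v13) [+-+] → (-1.51951, 0.466098, 0.5018)–(-1.51951, -1.104, 0.5018)  len=1.5701
  (v9,v13,v10) [++-] → (-1.27969, -0.640312, 0.5018)–(-1.27969, 0.929781, 0.5018)  len=1.5701
  (v10,v13,v14) [-+-] → (-1.27969, -0.640312, 0.5018)–(-1.27969, -0.929781, 0.5018)  len=0.2895
  (v12,v16,v13) [--+] → (-0.912797, -1.30112, 0.5018)–(-1.51951, -1.104, 0.5018)  len=0.6379
  (v13,v16,v17) [+-+] → (-0.912797, -1.30112, 0.5018)–(0.580405, -1.78625, 0.5018)  len=1.5700
  (v13,v17,v14) [++-] → (0.213508, -1.41491, 0.5018)–(-1.27969, -0.929781, 0.5018)  len=1.5700
  (v14,v17,v18) [-+-] → (0.213508, -1.41491, 0.5018)–(0.488795, -1.50435, 0.5018)  len=0.2895
  (v16,v0,v17) [--+] → (0.955351, -1.27017, 0.5018)–(0.580405, -1.78625, 0.5018)  len=0.6379
  (v17,v0,v1) [+-+] → (0.955351, -1.27017, 0.5018)–(1.8782, 0, 0.5018)  len=1.5700
  (v17,v1,v18) [++-] → (1.41164, -0.234179, 0.5018)–(0.488795, -1.50435, 0.5018)  len=1.5700
  (v18,v1,v2) [-+-] → (1.41164, -0.234179, 0.5018)–(1.5818, 0, 0.5018)  len=0.2895

Chained into 2 loop(s):
  loop 1: 10 segments, perimeter = 11.0398
  loop 2: 10 segments, perimeter = 9.2975
Total perimeter = 20.337


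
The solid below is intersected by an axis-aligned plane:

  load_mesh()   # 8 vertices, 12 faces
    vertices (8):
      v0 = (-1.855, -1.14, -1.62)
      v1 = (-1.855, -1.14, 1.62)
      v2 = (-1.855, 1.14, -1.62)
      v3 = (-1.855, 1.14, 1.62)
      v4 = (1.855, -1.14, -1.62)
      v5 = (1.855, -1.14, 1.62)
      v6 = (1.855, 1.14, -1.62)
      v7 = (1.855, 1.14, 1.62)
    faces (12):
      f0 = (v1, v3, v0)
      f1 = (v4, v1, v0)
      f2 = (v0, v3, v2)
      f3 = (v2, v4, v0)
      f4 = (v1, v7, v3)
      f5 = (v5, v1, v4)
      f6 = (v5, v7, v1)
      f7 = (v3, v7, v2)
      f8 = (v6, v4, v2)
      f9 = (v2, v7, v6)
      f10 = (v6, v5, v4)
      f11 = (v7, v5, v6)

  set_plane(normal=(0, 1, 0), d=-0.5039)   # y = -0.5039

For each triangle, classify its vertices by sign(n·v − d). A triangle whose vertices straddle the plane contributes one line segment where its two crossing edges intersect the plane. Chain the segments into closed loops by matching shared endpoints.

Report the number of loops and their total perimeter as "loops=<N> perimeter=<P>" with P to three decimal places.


loops=1 perimeter=13.900

Straddling triangles (8 of 12):
  (v1,v3,v0) [-+-] → (-1.855, -0.5039, 1.62)–(-1.855, -0.5039, -0.716068)  len=2.3361
  (v0,v3,v2) [-++] → (-1.855, -0.5039, -0.716068)–(-1.855, -0.5039, -1.62)  len=0.9039
  (v2,v4,v0) [+--] → (0.819943, -0.5039, -1.62)–(-1.855, -0.5039, -1.62)  len=2.6749
  (v1,v7,v3) [-++] → (-0.819943, -0.5039, 1.62)–(-1.855, -0.5039, 1.62)  len=1.0351
  (v5,v7,v1) [-+-] → (1.855, -0.5039, 1.62)–(-0.819943, -0.5039, 1.62)  len=2.6749
  (v6,v4,v2) [+-+] → (1.855, -0.5039, -1.62)–(0.819943, -0.5039, -1.62)  len=1.0351
  (v6,v5,v4) [+--] → (1.855, -0.5039, 0.716068)–(1.855, -0.5039, -1.62)  len=2.3361
  (v7,v5,v6) [+-+] → (1.855, -0.5039, 1.62)–(1.855, -0.5039, 0.716068)  len=0.9039

Chained into 1 loop(s):
  loop 1: 8 segments, perimeter = 13.9000
Total perimeter = 13.900


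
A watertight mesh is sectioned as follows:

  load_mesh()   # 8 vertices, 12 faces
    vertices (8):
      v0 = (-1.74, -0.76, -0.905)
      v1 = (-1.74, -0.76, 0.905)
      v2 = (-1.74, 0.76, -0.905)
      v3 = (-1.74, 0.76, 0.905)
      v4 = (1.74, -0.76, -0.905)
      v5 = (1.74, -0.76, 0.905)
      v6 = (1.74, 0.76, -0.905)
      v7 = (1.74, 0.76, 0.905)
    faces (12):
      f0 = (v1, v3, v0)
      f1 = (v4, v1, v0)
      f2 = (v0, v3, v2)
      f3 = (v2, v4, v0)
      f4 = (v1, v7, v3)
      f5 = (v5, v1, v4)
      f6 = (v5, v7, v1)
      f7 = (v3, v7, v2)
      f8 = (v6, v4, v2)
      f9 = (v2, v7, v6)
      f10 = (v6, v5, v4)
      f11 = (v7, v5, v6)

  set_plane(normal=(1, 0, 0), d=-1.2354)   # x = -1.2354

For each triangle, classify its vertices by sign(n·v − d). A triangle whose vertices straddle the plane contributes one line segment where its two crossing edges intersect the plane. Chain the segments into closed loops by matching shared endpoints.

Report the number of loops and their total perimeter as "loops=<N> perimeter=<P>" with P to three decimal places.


loops=1 perimeter=6.660

Straddling triangles (8 of 12):
  (v4,v1,v0) [+--] → (-1.2354, -0.76, 0.64255)–(-1.2354, -0.76, -0.905)  len=1.5475
  (v2,v4,v0) [-+-] → (-1.2354, 0.5396, -0.905)–(-1.2354, -0.76, -0.905)  len=1.2996
  (v1,v7,v3) [-+-] → (-1.2354, -0.5396, 0.905)–(-1.2354, 0.76, 0.905)  len=1.2996
  (v5,v1,v4) [+-+] → (-1.2354, -0.76, 0.905)–(-1.2354, -0.76, 0.64255)  len=0.2625
  (v5,v7,v1) [++-] → (-1.2354, -0.5396, 0.905)–(-1.2354, -0.76, 0.905)  len=0.2204
  (v3,v7,v2) [-+-] → (-1.2354, 0.76, 0.905)–(-1.2354, 0.76, -0.64255)  len=1.5475
  (v6,v4,v2) [++-] → (-1.2354, 0.5396, -0.905)–(-1.2354, 0.76, -0.905)  len=0.2204
  (v2,v7,v6) [-++] → (-1.2354, 0.76, -0.64255)–(-1.2354, 0.76, -0.905)  len=0.2625

Chained into 1 loop(s):
  loop 1: 8 segments, perimeter = 6.6600
Total perimeter = 6.660


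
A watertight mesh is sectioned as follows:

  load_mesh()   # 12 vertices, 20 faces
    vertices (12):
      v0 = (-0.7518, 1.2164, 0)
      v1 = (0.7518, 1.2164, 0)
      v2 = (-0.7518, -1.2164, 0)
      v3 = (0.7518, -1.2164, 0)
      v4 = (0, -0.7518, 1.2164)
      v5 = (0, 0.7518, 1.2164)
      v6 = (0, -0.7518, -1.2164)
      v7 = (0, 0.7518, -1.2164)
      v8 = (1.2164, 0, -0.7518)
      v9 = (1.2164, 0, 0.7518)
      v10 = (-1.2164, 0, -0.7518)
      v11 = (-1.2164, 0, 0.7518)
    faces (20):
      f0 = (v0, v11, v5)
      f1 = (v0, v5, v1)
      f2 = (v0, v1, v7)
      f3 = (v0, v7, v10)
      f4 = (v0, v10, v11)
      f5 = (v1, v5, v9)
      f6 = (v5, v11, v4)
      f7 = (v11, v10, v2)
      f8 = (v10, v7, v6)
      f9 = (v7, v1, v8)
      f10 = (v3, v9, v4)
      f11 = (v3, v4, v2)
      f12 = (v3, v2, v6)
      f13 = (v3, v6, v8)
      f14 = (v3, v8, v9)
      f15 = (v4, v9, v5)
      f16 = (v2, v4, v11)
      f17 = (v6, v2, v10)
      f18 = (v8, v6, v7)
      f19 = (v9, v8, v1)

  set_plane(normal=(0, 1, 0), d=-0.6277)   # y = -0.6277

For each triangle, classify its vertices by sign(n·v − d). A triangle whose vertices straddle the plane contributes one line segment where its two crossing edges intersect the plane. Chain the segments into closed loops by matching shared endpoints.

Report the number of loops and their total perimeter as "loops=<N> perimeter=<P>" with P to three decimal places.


loops=1 perimeter=6.704

Straddling triangles (10 of 20):
  (v5,v11,v4) [++-] → (-0.200792, -0.6277, 1.13971)–(0, -0.6277, 1.2164)  len=0.2149
  (v11,v10,v2) [++-] → (-0.976652, -0.6277, -0.363848)–(-0.976652, -0.6277, 0.363848)  len=0.7277
  (v10,v7,v6) [++-] → (0, -0.6277, -1.2164)–(-0.200792, -0.6277, -1.13971)  len=0.2149
  (v3,v9,v4) [-+-] → (0.976652, -0.6277, 0.363848)–(0.200792, -0.6277, 1.13971)  len=1.0972
  (v3,v6,v8) [--+] → (0.200792, -0.6277, -1.13971)–(0.976652, -0.6277, -0.363848)  len=1.0972
  (v3,v8,v9) [-++] → (0.976652, -0.6277, -0.363848)–(0.976652, -0.6277, 0.363848)  len=0.7277
  (v4,v9,v5) [-++] → (0.200792, -0.6277, 1.13971)–(0, -0.6277, 1.2164)  len=0.2149
  (v2,v4,v11) [--+] → (-0.200792, -0.6277, 1.13971)–(-0.976652, -0.6277, 0.363848)  len=1.0972
  (v6,v2,v10) [--+] → (-0.976652, -0.6277, -0.363848)–(-0.200792, -0.6277, -1.13971)  len=1.0972
  (v8,v6,v7) [+-+] → (0.200792, -0.6277, -1.13971)–(0, -0.6277, -1.2164)  len=0.2149

Chained into 1 loop(s):
  loop 1: 10 segments, perimeter = 6.7041
Total perimeter = 6.704


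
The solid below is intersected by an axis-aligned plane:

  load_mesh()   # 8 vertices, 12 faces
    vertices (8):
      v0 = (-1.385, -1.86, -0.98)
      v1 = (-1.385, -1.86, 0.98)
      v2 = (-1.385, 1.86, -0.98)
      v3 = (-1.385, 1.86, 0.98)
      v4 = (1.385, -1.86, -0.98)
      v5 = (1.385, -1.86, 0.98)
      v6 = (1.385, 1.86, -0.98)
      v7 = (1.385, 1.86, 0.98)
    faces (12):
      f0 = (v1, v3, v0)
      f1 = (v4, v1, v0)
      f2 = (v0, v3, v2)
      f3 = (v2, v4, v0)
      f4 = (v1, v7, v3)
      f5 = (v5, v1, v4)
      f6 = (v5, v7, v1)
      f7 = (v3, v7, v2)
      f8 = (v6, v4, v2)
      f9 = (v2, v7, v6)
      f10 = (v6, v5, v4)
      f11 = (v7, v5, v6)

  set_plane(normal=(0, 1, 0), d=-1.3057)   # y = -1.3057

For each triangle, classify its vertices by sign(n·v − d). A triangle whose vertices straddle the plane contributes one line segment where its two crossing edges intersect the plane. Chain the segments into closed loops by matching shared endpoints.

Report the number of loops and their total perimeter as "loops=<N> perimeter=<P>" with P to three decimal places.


Straddling triangles (8 of 12):
  (v1,v3,v0) [-+-] → (-1.385, -1.3057, 0.98)–(-1.385, -1.3057, -0.687949)  len=1.6679
  (v0,v3,v2) [-++] → (-1.385, -1.3057, -0.687949)–(-1.385, -1.3057, -0.98)  len=0.2921
  (v2,v4,v0) [+--] → (0.972255, -1.3057, -0.98)–(-1.385, -1.3057, -0.98)  len=2.3573
  (v1,v7,v3) [-++] → (-0.972255, -1.3057, 0.98)–(-1.385, -1.3057, 0.98)  len=0.4127
  (v5,v7,v1) [-+-] → (1.385, -1.3057, 0.98)–(-0.972255, -1.3057, 0.98)  len=2.3573
  (v6,v4,v2) [+-+] → (1.385, -1.3057, -0.98)–(0.972255, -1.3057, -0.98)  len=0.4127
  (v6,v5,v4) [+--] → (1.385, -1.3057, 0.687949)–(1.385, -1.3057, -0.98)  len=1.6679
  (v7,v5,v6) [+-+] → (1.385, -1.3057, 0.98)–(1.385, -1.3057, 0.687949)  len=0.2921

Chained into 1 loop(s):
  loop 1: 8 segments, perimeter = 9.4600
Total perimeter = 9.460

loops=1 perimeter=9.460


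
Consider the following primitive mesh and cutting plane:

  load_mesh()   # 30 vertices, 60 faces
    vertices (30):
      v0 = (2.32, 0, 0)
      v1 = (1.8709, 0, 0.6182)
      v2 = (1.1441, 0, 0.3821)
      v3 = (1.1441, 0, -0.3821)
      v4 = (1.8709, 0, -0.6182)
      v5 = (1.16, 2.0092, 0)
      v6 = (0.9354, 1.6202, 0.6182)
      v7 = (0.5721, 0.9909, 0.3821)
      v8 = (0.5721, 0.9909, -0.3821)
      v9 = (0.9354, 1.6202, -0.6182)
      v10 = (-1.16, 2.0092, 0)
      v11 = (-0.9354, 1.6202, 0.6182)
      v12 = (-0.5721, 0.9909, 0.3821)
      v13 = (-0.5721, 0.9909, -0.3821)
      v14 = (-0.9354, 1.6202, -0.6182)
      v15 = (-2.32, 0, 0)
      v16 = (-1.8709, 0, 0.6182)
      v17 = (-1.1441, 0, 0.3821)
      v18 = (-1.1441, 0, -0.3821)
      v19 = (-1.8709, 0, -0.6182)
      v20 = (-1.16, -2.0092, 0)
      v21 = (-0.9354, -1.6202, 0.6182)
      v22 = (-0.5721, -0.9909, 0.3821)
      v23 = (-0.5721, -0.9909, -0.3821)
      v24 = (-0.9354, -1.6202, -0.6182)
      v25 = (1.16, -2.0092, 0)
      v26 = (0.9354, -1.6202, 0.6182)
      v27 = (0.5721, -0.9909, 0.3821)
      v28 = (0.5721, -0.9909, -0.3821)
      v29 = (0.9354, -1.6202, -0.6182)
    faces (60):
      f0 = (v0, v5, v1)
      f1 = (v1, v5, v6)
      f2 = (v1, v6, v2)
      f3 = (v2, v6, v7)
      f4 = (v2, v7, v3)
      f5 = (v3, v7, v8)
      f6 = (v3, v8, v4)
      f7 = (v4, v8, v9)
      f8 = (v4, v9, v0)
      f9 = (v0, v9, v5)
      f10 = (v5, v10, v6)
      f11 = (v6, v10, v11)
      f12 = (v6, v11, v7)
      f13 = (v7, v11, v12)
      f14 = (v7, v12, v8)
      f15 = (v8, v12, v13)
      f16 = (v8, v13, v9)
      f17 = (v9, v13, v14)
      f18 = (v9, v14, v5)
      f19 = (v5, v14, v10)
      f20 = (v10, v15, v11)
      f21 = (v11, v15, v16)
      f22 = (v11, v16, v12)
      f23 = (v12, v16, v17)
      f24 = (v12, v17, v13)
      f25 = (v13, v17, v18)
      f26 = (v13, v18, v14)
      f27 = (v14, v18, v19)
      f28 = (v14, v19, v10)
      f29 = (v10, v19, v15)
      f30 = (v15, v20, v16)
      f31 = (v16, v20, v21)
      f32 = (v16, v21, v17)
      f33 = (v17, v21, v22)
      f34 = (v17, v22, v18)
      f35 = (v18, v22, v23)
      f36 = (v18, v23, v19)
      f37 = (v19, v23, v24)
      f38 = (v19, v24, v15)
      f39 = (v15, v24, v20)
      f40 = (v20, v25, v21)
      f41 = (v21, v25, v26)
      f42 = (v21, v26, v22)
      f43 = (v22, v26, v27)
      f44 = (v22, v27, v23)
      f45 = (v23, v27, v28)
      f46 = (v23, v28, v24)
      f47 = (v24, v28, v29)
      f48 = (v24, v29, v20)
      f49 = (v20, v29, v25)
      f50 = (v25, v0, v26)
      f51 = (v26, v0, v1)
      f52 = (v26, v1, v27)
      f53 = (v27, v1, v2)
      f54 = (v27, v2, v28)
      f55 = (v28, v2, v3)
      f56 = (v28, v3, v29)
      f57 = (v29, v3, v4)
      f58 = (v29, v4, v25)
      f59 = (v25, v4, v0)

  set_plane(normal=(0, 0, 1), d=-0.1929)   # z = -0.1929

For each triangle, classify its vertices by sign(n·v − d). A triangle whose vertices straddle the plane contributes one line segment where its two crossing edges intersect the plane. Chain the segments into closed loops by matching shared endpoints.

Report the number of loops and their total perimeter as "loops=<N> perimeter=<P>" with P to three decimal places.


Straddling triangles (24 of 60):
  (v2,v7,v3) [++-] → (1.00248, 0.245326, -0.1929)–(1.1441, 0, -0.1929)  len=0.2833
  (v3,v7,v8) [-+-] → (1.00248, 0.245326, -0.1929)–(0.5721, 0.9909, -0.1929)  len=0.8609
  (v4,v9,v0) [--+] → (1.88796, 0.505559, -0.1929)–(2.17987, 0, -0.1929)  len=0.5838
  (v0,v9,v5) [+-+] → (1.88796, 0.505559, -0.1929)–(1.08992, 1.88782, -0.1929)  len=1.5961
  (v7,v12,v8) [++-] → (0.28882, 0.9909, -0.1929)–(0.5721, 0.9909, -0.1929)  len=0.2833
  (v8,v12,v13) [-+-] → (0.28882, 0.9909, -0.1929)–(-0.5721, 0.9909, -0.1929)  len=0.8609
  (v9,v14,v5) [--+] → (0.506162, 1.88782, -0.1929)–(1.08992, 1.88782, -0.1929)  len=0.5838
  (v5,v14,v10) [+-+] → (0.506162, 1.88782, -0.1929)–(-1.08992, 1.88782, -0.1929)  len=1.5961
  (v12,v17,v13) [++-] → (-0.713715, 0.745574, -0.1929)–(-0.5721, 0.9909, -0.1929)  len=0.2833
  (v13,v17,v18) [-+-] → (-0.713715, 0.745574, -0.1929)–(-1.1441, 0, -0.1929)  len=0.8609
  (v14,v19,v10) [--+] → (-1.38183, 1.38226, -0.1929)–(-1.08992, 1.88782, -0.1929)  len=0.5838
  (v10,v19,v15) [+-+] → (-1.38183, 1.38226, -0.1929)–(-2.17987, 0, -0.1929)  len=1.5961
  (v17,v22,v18) [++-] → (-1.00248, -0.245326, -0.1929)–(-1.1441, 0, -0.1929)  len=0.2833
  (v18,v22,v23) [-+-] → (-1.00248, -0.245326, -0.1929)–(-0.5721, -0.9909, -0.1929)  len=0.8609
  (v19,v24,v15) [--+] → (-1.88796, -0.505559, -0.1929)–(-2.17987, 0, -0.1929)  len=0.5838
  (v15,v24,v20) [+-+] → (-1.88796, -0.505559, -0.1929)–(-1.08992, -1.88782, -0.1929)  len=1.5961
  (v22,v27,v23) [++-] → (-0.28882, -0.9909, -0.1929)–(-0.5721, -0.9909, -0.1929)  len=0.2833
  (v23,v27,v28) [-+-] → (-0.28882, -0.9909, -0.1929)–(0.5721, -0.9909, -0.1929)  len=0.8609
  (v24,v29,v20) [--+] → (-0.506162, -1.88782, -0.1929)–(-1.08992, -1.88782, -0.1929)  len=0.5838
  (v20,v29,v25) [+-+] → (-0.506162, -1.88782, -0.1929)–(1.08992, -1.88782, -0.1929)  len=1.5961
  (v27,v2,v28) [++-] → (0.713715, -0.745574, -0.1929)–(0.5721, -0.9909, -0.1929)  len=0.2833
  (v28,v2,v3) [-+-] → (0.713715, -0.745574, -0.1929)–(1.1441, 0, -0.1929)  len=0.8609
  (v29,v4,v25) [--+] → (1.38183, -1.38226, -0.1929)–(1.08992, -1.88782, -0.1929)  len=0.5838
  (v25,v4,v0) [+-+] → (1.38183, -1.38226, -0.1929)–(2.17987, 0, -0.1929)  len=1.5961

Chained into 2 loop(s):
  loop 1: 12 segments, perimeter = 6.8650
  loop 2: 12 segments, perimeter = 13.0792
Total perimeter = 19.944

loops=2 perimeter=19.944


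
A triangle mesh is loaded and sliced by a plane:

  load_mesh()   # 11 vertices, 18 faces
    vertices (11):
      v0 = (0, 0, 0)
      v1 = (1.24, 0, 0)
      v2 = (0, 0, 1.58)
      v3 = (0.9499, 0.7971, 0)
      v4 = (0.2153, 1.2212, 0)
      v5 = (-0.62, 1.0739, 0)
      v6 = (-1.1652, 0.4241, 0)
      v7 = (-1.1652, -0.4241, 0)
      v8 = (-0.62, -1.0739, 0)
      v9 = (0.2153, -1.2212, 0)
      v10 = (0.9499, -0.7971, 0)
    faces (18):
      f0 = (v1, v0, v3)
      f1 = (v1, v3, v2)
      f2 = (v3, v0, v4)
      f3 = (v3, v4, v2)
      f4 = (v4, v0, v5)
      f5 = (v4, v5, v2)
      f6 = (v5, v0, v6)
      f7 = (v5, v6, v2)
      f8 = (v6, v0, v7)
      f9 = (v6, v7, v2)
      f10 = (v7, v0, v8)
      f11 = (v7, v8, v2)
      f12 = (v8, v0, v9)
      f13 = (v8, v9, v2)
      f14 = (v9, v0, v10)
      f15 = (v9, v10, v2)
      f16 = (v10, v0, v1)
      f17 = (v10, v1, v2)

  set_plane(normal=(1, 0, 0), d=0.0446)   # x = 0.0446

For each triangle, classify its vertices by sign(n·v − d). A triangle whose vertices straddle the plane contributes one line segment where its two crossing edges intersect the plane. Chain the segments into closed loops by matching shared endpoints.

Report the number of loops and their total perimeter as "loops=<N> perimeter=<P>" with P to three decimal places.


Straddling triangles (12 of 18):
  (v1,v0,v3) [+-+] → (0.0446, 0, 0)–(0.0446, 0.0374257, 0)  len=0.0374
  (v1,v3,v2) [++-] → (0.0446, 0.0374257, 1.50582)–(0.0446, 0, 1.52317)  len=0.0413
  (v3,v0,v4) [+-+] → (0.0446, 0.0374257, 0)–(0.0446, 0.252975, 0)  len=0.2155
  (v3,v4,v2) [++-] → (0.0446, 0.252975, 1.2527)–(0.0446, 0.0374257, 1.50582)  len=0.3325
  (v4,v0,v5) [+--] → (0.0446, 0.252975, 0)–(0.0446, 1.1911, 0)  len=0.9381
  (v4,v5,v2) [+--] → (0.0446, 1.1911, 0)–(0.0446, 0.252975, 1.2527)  len=1.5650
  (v8,v0,v9) [--+] → (0.0446, -0.252975, 0)–(0.0446, -1.1911, 0)  len=0.9381
  (v8,v9,v2) [-+-] → (0.0446, -1.1911, 0)–(0.0446, -0.252975, 1.2527)  len=1.5650
  (v9,v0,v10) [+-+] → (0.0446, -0.252975, 0)–(0.0446, -0.0374257, 0)  len=0.2155
  (v9,v10,v2) [++-] → (0.0446, -0.0374257, 1.50582)–(0.0446, -0.252975, 1.2527)  len=0.3325
  (v10,v0,v1) [+-+] → (0.0446, -0.0374257, 0)–(0.0446, 0, 0)  len=0.0374
  (v10,v1,v2) [++-] → (0.0446, 0, 1.52317)–(0.0446, -0.0374257, 1.50582)  len=0.0413

Chained into 1 loop(s):
  loop 1: 12 segments, perimeter = 6.2597
Total perimeter = 6.260

loops=1 perimeter=6.260


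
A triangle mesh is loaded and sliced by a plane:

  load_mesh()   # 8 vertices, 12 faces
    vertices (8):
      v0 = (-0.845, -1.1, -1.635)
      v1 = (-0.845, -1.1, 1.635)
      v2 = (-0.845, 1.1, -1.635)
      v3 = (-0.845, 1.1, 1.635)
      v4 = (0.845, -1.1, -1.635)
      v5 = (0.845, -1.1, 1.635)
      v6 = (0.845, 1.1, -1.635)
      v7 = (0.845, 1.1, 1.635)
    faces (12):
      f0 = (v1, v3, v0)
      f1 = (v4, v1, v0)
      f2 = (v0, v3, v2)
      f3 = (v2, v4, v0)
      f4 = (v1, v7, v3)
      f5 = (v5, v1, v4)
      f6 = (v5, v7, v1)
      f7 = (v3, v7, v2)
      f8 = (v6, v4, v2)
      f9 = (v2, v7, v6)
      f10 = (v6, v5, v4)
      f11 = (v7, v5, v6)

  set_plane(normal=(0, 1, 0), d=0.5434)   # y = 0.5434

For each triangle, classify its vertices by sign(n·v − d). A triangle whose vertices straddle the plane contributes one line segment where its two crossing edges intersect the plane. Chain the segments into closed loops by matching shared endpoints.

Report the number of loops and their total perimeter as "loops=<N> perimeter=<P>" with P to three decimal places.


Straddling triangles (8 of 12):
  (v1,v3,v0) [-+-] → (-0.845, 0.5434, 1.635)–(-0.845, 0.5434, 0.80769)  len=0.8273
  (v0,v3,v2) [-++] → (-0.845, 0.5434, 0.80769)–(-0.845, 0.5434, -1.635)  len=2.4427
  (v2,v4,v0) [+--] → (-0.41743, 0.5434, -1.635)–(-0.845, 0.5434, -1.635)  len=0.4276
  (v1,v7,v3) [-++] → (0.41743, 0.5434, 1.635)–(-0.845, 0.5434, 1.635)  len=1.2624
  (v5,v7,v1) [-+-] → (0.845, 0.5434, 1.635)–(0.41743, 0.5434, 1.635)  len=0.4276
  (v6,v4,v2) [+-+] → (0.845, 0.5434, -1.635)–(-0.41743, 0.5434, -1.635)  len=1.2624
  (v6,v5,v4) [+--] → (0.845, 0.5434, -0.80769)–(0.845, 0.5434, -1.635)  len=0.8273
  (v7,v5,v6) [+-+] → (0.845, 0.5434, 1.635)–(0.845, 0.5434, -0.80769)  len=2.4427

Chained into 1 loop(s):
  loop 1: 8 segments, perimeter = 9.9200
Total perimeter = 9.920

loops=1 perimeter=9.920


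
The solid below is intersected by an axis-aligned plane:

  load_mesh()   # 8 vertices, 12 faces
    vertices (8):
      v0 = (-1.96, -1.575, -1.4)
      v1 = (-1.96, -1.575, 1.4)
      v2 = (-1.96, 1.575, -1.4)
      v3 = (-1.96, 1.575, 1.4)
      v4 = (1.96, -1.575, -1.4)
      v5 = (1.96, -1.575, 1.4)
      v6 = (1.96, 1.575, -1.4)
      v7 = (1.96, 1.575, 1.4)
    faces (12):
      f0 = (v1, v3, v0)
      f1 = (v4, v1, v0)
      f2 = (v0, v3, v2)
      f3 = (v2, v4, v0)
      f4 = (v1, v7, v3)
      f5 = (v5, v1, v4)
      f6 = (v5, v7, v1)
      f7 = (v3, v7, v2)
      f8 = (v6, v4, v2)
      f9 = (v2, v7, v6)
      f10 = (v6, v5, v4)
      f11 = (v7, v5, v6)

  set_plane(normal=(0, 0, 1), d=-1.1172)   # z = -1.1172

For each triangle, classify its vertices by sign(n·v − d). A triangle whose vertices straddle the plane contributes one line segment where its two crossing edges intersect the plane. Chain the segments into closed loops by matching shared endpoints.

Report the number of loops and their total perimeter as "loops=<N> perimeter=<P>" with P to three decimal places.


loops=1 perimeter=14.140

Straddling triangles (8 of 12):
  (v1,v3,v0) [++-] → (-1.96, -1.25685, -1.1172)–(-1.96, -1.575, -1.1172)  len=0.3181
  (v4,v1,v0) [-+-] → (1.56408, -1.575, -1.1172)–(-1.96, -1.575, -1.1172)  len=3.5241
  (v0,v3,v2) [-+-] → (-1.96, -1.25685, -1.1172)–(-1.96, 1.575, -1.1172)  len=2.8319
  (v5,v1,v4) [++-] → (1.56408, -1.575, -1.1172)–(1.96, -1.575, -1.1172)  len=0.3959
  (v3,v7,v2) [++-] → (-1.56408, 1.575, -1.1172)–(-1.96, 1.575, -1.1172)  len=0.3959
  (v2,v7,v6) [-+-] → (-1.56408, 1.575, -1.1172)–(1.96, 1.575, -1.1172)  len=3.5241
  (v6,v5,v4) [-+-] → (1.96, 1.25685, -1.1172)–(1.96, -1.575, -1.1172)  len=2.8319
  (v7,v5,v6) [++-] → (1.96, 1.25685, -1.1172)–(1.96, 1.575, -1.1172)  len=0.3181

Chained into 1 loop(s):
  loop 1: 8 segments, perimeter = 14.1400
Total perimeter = 14.140


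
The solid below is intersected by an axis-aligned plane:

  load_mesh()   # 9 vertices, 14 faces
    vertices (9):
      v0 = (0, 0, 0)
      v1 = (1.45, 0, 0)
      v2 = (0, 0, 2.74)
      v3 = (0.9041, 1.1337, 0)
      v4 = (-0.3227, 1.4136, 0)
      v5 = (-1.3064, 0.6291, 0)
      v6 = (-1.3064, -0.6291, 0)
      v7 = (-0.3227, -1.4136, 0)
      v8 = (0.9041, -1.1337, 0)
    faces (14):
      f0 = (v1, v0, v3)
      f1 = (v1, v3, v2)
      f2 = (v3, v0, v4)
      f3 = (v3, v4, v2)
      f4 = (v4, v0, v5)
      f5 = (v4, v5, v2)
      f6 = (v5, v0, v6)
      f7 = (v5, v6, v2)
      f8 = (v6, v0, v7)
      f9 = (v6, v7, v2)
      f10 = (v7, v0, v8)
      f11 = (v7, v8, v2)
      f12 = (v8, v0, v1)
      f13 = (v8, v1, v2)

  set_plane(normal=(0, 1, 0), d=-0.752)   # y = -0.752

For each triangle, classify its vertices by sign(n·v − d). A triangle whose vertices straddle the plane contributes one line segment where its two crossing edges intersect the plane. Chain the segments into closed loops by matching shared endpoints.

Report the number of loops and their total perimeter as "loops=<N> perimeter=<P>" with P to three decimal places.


Straddling triangles (6 of 14):
  (v6,v0,v7) [++-] → (-0.171668, -0.752, 0)–(-1.15229, -0.752, 0)  len=0.9806
  (v6,v7,v2) [+-+] → (-1.15229, -0.752, 0)–(-0.171668, -0.752, 1.28239)  len=1.6144
  (v7,v0,v8) [-+-] → (-0.171668, -0.752, 0)–(0.599703, -0.752, 0)  len=0.7714
  (v7,v8,v2) [--+] → (0.599703, -0.752, 0.922517)–(-0.171668, -0.752, 1.28239)  len=0.8512
  (v8,v0,v1) [-++] → (0.599703, -0.752, 0)–(1.0879, -0.752, 0)  len=0.4882
  (v8,v1,v2) [-++] → (1.0879, -0.752, 0)–(0.599703, -0.752, 0.922517)  len=1.0437

Chained into 1 loop(s):
  loop 1: 6 segments, perimeter = 5.7495
Total perimeter = 5.749

loops=1 perimeter=5.749


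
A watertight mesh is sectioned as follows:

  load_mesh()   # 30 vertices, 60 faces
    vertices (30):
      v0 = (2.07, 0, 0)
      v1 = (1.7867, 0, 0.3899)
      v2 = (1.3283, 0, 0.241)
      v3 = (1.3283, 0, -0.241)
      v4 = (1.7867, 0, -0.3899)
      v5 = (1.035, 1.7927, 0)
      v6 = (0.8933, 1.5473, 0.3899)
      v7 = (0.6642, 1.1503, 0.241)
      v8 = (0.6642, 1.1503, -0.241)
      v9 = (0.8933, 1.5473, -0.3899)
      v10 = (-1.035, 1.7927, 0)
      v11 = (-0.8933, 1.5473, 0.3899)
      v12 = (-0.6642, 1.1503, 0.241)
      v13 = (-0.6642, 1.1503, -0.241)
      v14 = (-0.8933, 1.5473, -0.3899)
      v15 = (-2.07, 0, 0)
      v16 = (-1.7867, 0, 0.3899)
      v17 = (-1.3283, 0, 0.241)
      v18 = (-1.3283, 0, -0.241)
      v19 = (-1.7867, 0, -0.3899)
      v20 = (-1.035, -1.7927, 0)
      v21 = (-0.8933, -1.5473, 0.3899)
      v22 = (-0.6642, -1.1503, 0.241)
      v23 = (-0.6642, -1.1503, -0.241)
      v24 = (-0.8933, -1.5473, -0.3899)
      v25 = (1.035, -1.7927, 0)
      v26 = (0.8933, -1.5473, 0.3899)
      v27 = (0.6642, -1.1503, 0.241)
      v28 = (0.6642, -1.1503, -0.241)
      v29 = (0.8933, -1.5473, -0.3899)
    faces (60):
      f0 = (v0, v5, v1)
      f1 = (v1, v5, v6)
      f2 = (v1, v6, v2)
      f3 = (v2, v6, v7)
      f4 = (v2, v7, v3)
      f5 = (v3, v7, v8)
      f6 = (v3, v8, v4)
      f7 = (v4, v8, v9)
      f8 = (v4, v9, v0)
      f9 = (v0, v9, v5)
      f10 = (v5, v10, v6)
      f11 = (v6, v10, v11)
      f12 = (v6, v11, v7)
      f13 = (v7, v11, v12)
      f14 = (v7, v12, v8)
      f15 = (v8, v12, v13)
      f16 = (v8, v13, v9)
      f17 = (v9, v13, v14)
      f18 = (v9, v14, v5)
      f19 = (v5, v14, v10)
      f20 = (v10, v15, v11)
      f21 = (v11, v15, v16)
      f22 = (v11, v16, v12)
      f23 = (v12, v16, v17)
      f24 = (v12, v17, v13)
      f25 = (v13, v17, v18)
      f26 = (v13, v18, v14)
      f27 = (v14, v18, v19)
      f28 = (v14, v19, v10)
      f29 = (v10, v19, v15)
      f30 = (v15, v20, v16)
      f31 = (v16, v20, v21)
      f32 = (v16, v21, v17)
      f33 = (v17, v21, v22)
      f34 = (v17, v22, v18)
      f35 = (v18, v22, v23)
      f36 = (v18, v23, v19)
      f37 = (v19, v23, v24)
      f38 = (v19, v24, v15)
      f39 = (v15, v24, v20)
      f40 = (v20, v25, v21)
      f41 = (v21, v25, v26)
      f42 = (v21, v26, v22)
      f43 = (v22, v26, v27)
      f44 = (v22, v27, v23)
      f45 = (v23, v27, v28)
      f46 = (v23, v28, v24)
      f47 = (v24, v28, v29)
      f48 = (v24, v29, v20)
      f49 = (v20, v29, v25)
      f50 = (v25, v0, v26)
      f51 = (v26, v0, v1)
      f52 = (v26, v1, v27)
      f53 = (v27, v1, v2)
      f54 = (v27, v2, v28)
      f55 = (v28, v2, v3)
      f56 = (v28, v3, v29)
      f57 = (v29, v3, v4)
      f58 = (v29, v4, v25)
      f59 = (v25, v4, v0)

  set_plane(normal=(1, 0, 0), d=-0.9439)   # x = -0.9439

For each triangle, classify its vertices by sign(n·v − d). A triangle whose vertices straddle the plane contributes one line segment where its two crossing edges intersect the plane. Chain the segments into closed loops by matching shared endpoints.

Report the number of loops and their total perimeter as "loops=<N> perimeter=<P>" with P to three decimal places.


loops=2 perimeter=6.275

Straddling triangles (24 of 60):
  (v5,v10,v6) [+-+] → (-0.9439, 1.7927, 0)–(-0.9439, 1.78111, 0.0184203)  len=0.0218
  (v6,v10,v11) [+-+] → (-0.9439, 1.78111, 0.0184203)–(-0.9439, 1.63493, 0.25067)  len=0.2744
  (v5,v14,v10) [++-] → (-0.9439, 1.63493, -0.25067)–(-0.9439, 1.7927, 0)  len=0.2962
  (v10,v15,v11) [--+] → (-0.9439, 1.48076, 0.373134)–(-0.9439, 1.63493, 0.25067)  len=0.1969
  (v11,v15,v16) [+--] → (-0.9439, 1.48076, 0.373134)–(-0.9439, 1.45966, 0.3899)  len=0.0269
  (v11,v16,v12) [+-+] → (-0.9439, 1.45966, 0.3899)–(-0.9439, 0.863673, 0.278102)  len=0.6064
  (v12,v16,v17) [+--] → (-0.9439, 0.863673, 0.278102)–(-0.9439, 0.665826, 0.241)  len=0.2013
  (v12,v17,v13) [+-+] → (-0.9439, 0.665826, 0.241)–(-0.9439, 0.665826, -0.0379953)  len=0.2790
  (v13,v17,v18) [+--] → (-0.9439, 0.665826, -0.0379953)–(-0.9439, 0.665826, -0.241)  len=0.2030
  (v13,v18,v14) [+-+] → (-0.9439, 0.665826, -0.241)–(-0.9439, 1.36732, -0.37258)  len=0.7137
  (v14,v18,v19) [+--] → (-0.9439, 1.36732, -0.37258)–(-0.9439, 1.45966, -0.3899)  len=0.0940
  (v14,v19,v10) [+--] → (-0.9439, 1.45966, -0.3899)–(-0.9439, 1.63493, -0.25067)  len=0.2238
  (v16,v20,v21) [--+] → (-0.9439, -1.63493, 0.25067)–(-0.9439, -1.45966, 0.3899)  len=0.2238
  (v16,v21,v17) [-+-] → (-0.9439, -1.45966, 0.3899)–(-0.9439, -1.36732, 0.37258)  len=0.0940
  (v17,v21,v22) [-++] → (-0.9439, -1.36732, 0.37258)–(-0.9439, -0.665826, 0.241)  len=0.7137
  (v17,v22,v18) [-+-] → (-0.9439, -0.665826, 0.241)–(-0.9439, -0.665826, 0.0379953)  len=0.2030
  (v18,v22,v23) [-++] → (-0.9439, -0.665826, 0.0379953)–(-0.9439, -0.665826, -0.241)  len=0.2790
  (v18,v23,v19) [-+-] → (-0.9439, -0.665826, -0.241)–(-0.9439, -0.863673, -0.278102)  len=0.2013
  (v19,v23,v24) [-++] → (-0.9439, -0.863673, -0.278102)–(-0.9439, -1.45966, -0.3899)  len=0.6064
  (v19,v24,v15) [-+-] → (-0.9439, -1.45966, -0.3899)–(-0.9439, -1.48076, -0.373134)  len=0.0269
  (v15,v24,v20) [-+-] → (-0.9439, -1.48076, -0.373134)–(-0.9439, -1.63493, -0.25067)  len=0.1969
  (v20,v25,v21) [-++] → (-0.9439, -1.7927, 0)–(-0.9439, -1.63493, 0.25067)  len=0.2962
  (v24,v29,v20) [++-] → (-0.9439, -1.78111, -0.0184203)–(-0.9439, -1.63493, -0.25067)  len=0.2744
  (v20,v29,v25) [-++] → (-0.9439, -1.78111, -0.0184203)–(-0.9439, -1.7927, 0)  len=0.0218

Chained into 2 loop(s):
  loop 1: 12 segments, perimeter = 3.1374
  loop 2: 12 segments, perimeter = 3.1374
Total perimeter = 6.275


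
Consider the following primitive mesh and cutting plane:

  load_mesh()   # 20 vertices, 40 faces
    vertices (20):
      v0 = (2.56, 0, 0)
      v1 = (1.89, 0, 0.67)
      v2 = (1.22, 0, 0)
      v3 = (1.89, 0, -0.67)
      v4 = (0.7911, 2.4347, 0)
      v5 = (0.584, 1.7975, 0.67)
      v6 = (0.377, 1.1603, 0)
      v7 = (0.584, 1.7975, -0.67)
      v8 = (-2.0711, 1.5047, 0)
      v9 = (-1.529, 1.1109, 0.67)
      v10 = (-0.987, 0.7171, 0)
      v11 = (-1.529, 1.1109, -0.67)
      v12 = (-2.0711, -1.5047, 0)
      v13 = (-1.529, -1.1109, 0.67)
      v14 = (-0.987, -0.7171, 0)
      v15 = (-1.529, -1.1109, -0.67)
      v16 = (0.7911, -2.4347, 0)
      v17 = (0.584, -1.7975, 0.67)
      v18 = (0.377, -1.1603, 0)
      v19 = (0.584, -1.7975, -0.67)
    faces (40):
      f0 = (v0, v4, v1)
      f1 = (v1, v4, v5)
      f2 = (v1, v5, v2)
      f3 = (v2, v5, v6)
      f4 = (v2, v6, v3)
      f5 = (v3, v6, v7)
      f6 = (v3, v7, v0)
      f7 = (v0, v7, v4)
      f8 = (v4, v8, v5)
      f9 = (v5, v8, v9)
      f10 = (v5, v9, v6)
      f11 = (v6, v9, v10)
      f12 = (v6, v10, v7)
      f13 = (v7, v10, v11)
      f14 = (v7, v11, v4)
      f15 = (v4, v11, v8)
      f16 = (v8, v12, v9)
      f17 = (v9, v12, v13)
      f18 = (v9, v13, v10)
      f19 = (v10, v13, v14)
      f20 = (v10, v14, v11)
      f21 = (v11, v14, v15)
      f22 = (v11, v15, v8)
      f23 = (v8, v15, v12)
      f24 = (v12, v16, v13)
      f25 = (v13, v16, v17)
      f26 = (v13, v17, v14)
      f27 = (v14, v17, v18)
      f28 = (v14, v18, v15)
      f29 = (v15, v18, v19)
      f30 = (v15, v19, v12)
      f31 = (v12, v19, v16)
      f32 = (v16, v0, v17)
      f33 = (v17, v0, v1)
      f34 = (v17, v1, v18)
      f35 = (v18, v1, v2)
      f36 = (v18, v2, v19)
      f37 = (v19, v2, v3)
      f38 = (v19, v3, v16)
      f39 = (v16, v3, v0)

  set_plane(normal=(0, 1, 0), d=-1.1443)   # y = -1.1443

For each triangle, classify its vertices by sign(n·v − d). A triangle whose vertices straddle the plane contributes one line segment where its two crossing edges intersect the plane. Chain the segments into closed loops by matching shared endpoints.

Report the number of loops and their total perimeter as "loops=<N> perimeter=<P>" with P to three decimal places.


loops=2 perimeter=9.441

Straddling triangles (18 of 40):
  (v8,v12,v9) [+-+] → (-2.0711, -1.1443, 0)–(-1.9964, -1.1443, 0.0923184)  len=0.1188
  (v9,v12,v13) [+-+] → (-1.9964, -1.1443, 0.0923184)–(-1.57498, -1.1443, 0.613174)  len=0.6700
  (v8,v15,v12) [++-] → (-1.57498, -1.1443, -0.613174)–(-2.0711, -1.1443, 0)  len=0.7887
  (v12,v16,v13) [--+] → (-1.47046, -1.1443, 0.653096)–(-1.57498, -1.1443, 0.613174)  len=0.1119
  (v13,v16,v17) [+--] → (-1.47046, -1.1443, 0.653096)–(-1.42621, -1.1443, 0.67)  len=0.0474
  (v13,v17,v14) [+-+] → (-1.42621, -1.1443, 0.67)–(-0.365812, -1.1443, 0.264924)  len=1.1351
  (v14,v17,v18) [+--] → (-0.365812, -1.1443, 0.264924)–(0.327758, -1.1443, 0)  len=0.7424
  (v14,v18,v15) [+-+] → (0.327758, -1.1443, 0)–(-0.240328, -1.1443, -0.217004)  len=0.6081
  (v15,v18,v19) [+--] → (-0.240328, -1.1443, -0.217004)–(-1.42621, -1.1443, -0.67)  len=1.2695
  (v15,v19,v12) [+--] → (-1.42621, -1.1443, -0.67)–(-1.57498, -1.1443, -0.613174)  len=0.1592
  (v16,v0,v17) [-+-] → (1.72862, -1.1443, 0)–(1.30207, -1.1443, 0.426526)  len=0.6032
  (v17,v0,v1) [-++] → (1.30207, -1.1443, 0.426526)–(1.05859, -1.1443, 0.67)  len=0.3443
  (v17,v1,v18) [-+-] → (1.05859, -1.1443, 0.67)–(0.397864, -1.1443, 0.00923899)  len=0.9344
  (v18,v1,v2) [-++] → (0.397864, -1.1443, 0.00923899)–(0.388625, -1.1443, 0)  len=0.0131
  (v18,v2,v19) [-+-] → (0.388625, -1.1443, 0)–(0.815118, -1.1443, -0.426526)  len=0.6032
  (v19,v2,v3) [-++] → (0.815118, -1.1443, -0.426526)–(1.05859, -1.1443, -0.67)  len=0.3443
  (v19,v3,v16) [-+-] → (1.05859, -1.1443, -0.67)–(1.37352, -1.1443, -0.355102)  len=0.4454
  (v16,v3,v0) [-++] → (1.37352, -1.1443, -0.355102)–(1.72862, -1.1443, 0)  len=0.5022

Chained into 2 loop(s):
  loop 1: 10 segments, perimeter = 5.6512
  loop 2: 8 segments, perimeter = 3.7901
Total perimeter = 9.441


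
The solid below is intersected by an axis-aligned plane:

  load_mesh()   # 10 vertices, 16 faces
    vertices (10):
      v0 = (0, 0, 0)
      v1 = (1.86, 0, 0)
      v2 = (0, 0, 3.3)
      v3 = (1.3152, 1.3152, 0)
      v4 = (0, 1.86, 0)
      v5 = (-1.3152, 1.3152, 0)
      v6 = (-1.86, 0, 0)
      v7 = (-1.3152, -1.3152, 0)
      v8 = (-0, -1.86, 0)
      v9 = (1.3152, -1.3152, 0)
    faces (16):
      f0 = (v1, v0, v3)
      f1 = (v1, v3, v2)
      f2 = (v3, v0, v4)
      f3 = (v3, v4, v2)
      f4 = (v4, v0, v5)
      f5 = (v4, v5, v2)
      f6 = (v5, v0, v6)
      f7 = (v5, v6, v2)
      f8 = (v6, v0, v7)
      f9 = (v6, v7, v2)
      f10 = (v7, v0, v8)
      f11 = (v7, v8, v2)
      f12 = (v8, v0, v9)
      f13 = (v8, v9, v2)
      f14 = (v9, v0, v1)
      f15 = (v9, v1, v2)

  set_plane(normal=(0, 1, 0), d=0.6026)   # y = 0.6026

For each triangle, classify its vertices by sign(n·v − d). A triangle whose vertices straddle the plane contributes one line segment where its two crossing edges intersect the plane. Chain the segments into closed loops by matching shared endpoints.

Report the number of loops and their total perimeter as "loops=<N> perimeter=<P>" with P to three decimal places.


loops=1 perimeter=8.821

Straddling triangles (8 of 16):
  (v1,v0,v3) [--+] → (0.6026, 0.6026, 0)–(1.61038, 0.6026, 0)  len=1.0078
  (v1,v3,v2) [-+-] → (1.61038, 0.6026, 0)–(0.6026, 0.6026, 1.788)  len=2.0525
  (v3,v0,v4) [+-+] → (0.6026, 0.6026, 0)–(0, 0.6026, 0)  len=0.6026
  (v3,v4,v2) [++-] → (0, 0.6026, 2.23087)–(0.6026, 0.6026, 1.788)  len=0.7478
  (v4,v0,v5) [+-+] → (0, 0.6026, 0)–(-0.6026, 0.6026, 0)  len=0.6026
  (v4,v5,v2) [++-] → (-0.6026, 0.6026, 1.788)–(0, 0.6026, 2.23087)  len=0.7478
  (v5,v0,v6) [+--] → (-0.6026, 0.6026, 0)–(-1.61038, 0.6026, 0)  len=1.0078
  (v5,v6,v2) [+--] → (-1.61038, 0.6026, 0)–(-0.6026, 0.6026, 1.788)  len=2.0525

Chained into 1 loop(s):
  loop 1: 8 segments, perimeter = 8.8214
Total perimeter = 8.821


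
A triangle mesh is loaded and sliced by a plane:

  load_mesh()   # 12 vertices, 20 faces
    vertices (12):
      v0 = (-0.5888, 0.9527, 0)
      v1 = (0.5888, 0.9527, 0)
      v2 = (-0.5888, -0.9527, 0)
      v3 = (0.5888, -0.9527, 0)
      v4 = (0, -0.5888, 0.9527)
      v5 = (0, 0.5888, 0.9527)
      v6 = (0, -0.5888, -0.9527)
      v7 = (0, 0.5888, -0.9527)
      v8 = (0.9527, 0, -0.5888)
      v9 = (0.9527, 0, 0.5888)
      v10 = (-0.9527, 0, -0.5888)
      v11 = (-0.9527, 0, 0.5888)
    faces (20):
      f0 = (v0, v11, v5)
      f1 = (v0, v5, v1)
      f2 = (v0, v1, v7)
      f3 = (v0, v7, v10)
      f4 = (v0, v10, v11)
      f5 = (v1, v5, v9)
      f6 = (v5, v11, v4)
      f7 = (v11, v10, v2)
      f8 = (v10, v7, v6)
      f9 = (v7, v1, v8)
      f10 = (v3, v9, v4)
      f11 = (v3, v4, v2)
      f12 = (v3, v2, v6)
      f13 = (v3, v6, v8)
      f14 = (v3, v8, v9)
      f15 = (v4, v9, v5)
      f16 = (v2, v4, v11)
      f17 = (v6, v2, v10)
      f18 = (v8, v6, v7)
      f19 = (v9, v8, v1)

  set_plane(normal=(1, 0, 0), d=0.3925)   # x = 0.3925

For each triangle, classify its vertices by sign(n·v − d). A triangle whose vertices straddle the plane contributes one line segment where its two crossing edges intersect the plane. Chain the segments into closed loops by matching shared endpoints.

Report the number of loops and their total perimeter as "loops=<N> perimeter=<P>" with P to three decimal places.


loops=1 perimeter=5.489

Straddling triangles (10 of 20):
  (v0,v5,v1) [--+] → (0.3925, 0.831379, 0.317621)–(0.3925, 0.9527, 0)  len=0.3400
  (v0,v1,v7) [-+-] → (0.3925, 0.9527, 0)–(0.3925, 0.831379, -0.317621)  len=0.3400
  (v1,v5,v9) [+-+] → (0.3925, 0.831379, 0.317621)–(0.3925, 0.346222, 0.802778)  len=0.6861
  (v7,v1,v8) [-++] → (0.3925, 0.831379, -0.317621)–(0.3925, 0.346222, -0.802778)  len=0.6861
  (v3,v9,v4) [++-] → (0.3925, -0.346222, 0.802778)–(0.3925, -0.831379, 0.317621)  len=0.6861
  (v3,v4,v2) [+--] → (0.3925, -0.831379, 0.317621)–(0.3925, -0.9527, 0)  len=0.3400
  (v3,v2,v6) [+--] → (0.3925, -0.9527, 0)–(0.3925, -0.831379, -0.317621)  len=0.3400
  (v3,v6,v8) [+-+] → (0.3925, -0.831379, -0.317621)–(0.3925, -0.346222, -0.802778)  len=0.6861
  (v4,v9,v5) [-+-] → (0.3925, -0.346222, 0.802778)–(0.3925, 0.346222, 0.802778)  len=0.6924
  (v8,v6,v7) [+--] → (0.3925, -0.346222, -0.802778)–(0.3925, 0.346222, -0.802778)  len=0.6924

Chained into 1 loop(s):
  loop 1: 10 segments, perimeter = 5.4894
Total perimeter = 5.489
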